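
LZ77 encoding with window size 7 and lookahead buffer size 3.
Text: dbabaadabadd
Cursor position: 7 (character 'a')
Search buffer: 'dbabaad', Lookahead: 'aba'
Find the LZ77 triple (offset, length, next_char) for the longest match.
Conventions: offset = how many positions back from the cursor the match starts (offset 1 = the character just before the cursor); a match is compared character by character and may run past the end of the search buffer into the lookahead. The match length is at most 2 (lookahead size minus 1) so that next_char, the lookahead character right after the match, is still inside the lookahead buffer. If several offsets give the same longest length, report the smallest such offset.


Try each offset into the search buffer:
  offset=1 (pos 6, char 'd'): match length 0
  offset=2 (pos 5, char 'a'): match length 1
  offset=3 (pos 4, char 'a'): match length 1
  offset=4 (pos 3, char 'b'): match length 0
  offset=5 (pos 2, char 'a'): match length 2
  offset=6 (pos 1, char 'b'): match length 0
  offset=7 (pos 0, char 'd'): match length 0
Longest match has length 2 at offset 5.
next_char = character at position 7 + 2 = 9 -> 'a'

Best match: offset=5, length=2 (matching 'ab' starting at position 2)
LZ77 triple: (5, 2, 'a')


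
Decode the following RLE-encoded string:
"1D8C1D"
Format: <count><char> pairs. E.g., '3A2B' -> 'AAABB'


Expanding each <count><char> pair:
  1D -> 'D'
  8C -> 'CCCCCCCC'
  1D -> 'D'

Decoded = DCCCCCCCCD


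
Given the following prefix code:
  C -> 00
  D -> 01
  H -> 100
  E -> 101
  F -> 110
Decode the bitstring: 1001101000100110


Decoding step by step:
Bits 100 -> H
Bits 110 -> F
Bits 100 -> H
Bits 01 -> D
Bits 00 -> C
Bits 110 -> F


Decoded message: HFHDCF


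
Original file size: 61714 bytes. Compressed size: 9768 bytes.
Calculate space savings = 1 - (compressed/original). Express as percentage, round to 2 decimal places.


ratio = compressed/original = 9768/61714 = 0.158279
savings = 1 - ratio = 1 - 0.158279 = 0.841721
as a percentage: 0.841721 * 100 = 84.17%

Space savings = 1 - 9768/61714 = 84.17%


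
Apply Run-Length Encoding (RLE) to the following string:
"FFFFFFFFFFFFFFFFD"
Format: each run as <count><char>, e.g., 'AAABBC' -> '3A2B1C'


Scanning runs left to right:
  i=0: run of 'F' x 16 -> '16F'
  i=16: run of 'D' x 1 -> '1D'

RLE = 16F1D


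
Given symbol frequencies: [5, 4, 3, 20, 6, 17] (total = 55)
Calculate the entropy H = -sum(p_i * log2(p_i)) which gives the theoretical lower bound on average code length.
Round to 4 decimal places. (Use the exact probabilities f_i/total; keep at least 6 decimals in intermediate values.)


Per-symbol terms -p_i * log2(p_i) with p_i = f_i/55:
  p = 5/55 = 0.090909: log2(p) = -3.459432, -p*log2(p) = 0.314494
  p = 4/55 = 0.072727: log2(p) = -3.781360, -p*log2(p) = 0.275008
  p = 3/55 = 0.054545: log2(p) = -4.196397, -p*log2(p) = 0.228894
  p = 20/55 = 0.363636: log2(p) = -1.459432, -p*log2(p) = 0.530702
  p = 6/55 = 0.109091: log2(p) = -3.196397, -p*log2(p) = 0.348698
  p = 17/55 = 0.309091: log2(p) = -1.693897, -p*log2(p) = 0.523568
H = 0.314494 + 0.275008 + 0.228894 + 0.530702 + 0.348698 + 0.523568 = 2.221364

H = 2.2214 bits/symbol


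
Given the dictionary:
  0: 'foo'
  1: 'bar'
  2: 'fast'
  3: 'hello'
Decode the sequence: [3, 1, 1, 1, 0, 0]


Look up each index in the dictionary:
  3 -> 'hello'
  1 -> 'bar'
  1 -> 'bar'
  1 -> 'bar'
  0 -> 'foo'
  0 -> 'foo'

Decoded: "hello bar bar bar foo foo"


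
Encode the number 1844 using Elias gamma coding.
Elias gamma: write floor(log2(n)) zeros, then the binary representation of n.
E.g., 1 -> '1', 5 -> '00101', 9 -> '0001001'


num_bits = floor(log2(1844)) + 1 = 11
leading_zeros = num_bits - 1 = 10
binary(1844) = 11100110100

Elias gamma(1844) = '0000000000' + '11100110100' = 000000000011100110100 (21 bits)


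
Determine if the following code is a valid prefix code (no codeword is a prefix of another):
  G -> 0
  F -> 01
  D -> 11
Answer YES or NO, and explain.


Checking each pair (does one codeword prefix another?):
  G='0' vs F='01': prefix -- VIOLATION

NO -- this is NOT a valid prefix code. G (0) is a prefix of F (01).


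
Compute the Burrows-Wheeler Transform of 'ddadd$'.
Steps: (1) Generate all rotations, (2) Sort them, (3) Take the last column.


Rotations (sorted):
  0: $ddadd -> last char: d
  1: add$dd -> last char: d
  2: d$ddad -> last char: d
  3: dadd$d -> last char: d
  4: dd$dda -> last char: a
  5: ddadd$ -> last char: $


BWT = dddda$


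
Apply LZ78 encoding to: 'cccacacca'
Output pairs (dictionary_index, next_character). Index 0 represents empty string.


LZ78 encoding steps:
Dictionary: {0: ''}
Step 1: w='' (idx 0), next='c' -> output (0, 'c'), add 'c' as idx 1
Step 2: w='c' (idx 1), next='c' -> output (1, 'c'), add 'cc' as idx 2
Step 3: w='' (idx 0), next='a' -> output (0, 'a'), add 'a' as idx 3
Step 4: w='c' (idx 1), next='a' -> output (1, 'a'), add 'ca' as idx 4
Step 5: w='cc' (idx 2), next='a' -> output (2, 'a'), add 'cca' as idx 5


Encoded: [(0, 'c'), (1, 'c'), (0, 'a'), (1, 'a'), (2, 'a')]


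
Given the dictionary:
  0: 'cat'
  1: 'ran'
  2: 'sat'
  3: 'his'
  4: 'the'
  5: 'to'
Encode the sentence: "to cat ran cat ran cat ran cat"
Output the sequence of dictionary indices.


Look up each word in the dictionary:
  'to' -> 5
  'cat' -> 0
  'ran' -> 1
  'cat' -> 0
  'ran' -> 1
  'cat' -> 0
  'ran' -> 1
  'cat' -> 0

Encoded: [5, 0, 1, 0, 1, 0, 1, 0]


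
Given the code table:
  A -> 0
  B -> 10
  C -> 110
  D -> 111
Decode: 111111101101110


Decoding:
111 -> D
111 -> D
10 -> B
110 -> C
111 -> D
0 -> A


Result: DDBCDA


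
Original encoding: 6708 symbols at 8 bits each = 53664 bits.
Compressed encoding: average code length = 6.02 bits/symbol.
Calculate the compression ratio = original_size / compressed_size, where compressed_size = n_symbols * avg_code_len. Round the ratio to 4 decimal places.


original_size = n_symbols * orig_bits = 6708 * 8 = 53664 bits
compressed_size = n_symbols * avg_code_len = 6708 * 6.02 = 40382.16 bits
ratio = original_size / compressed_size = 53664 / 40382.16 = 1.3289

Compression ratio = 1.3289


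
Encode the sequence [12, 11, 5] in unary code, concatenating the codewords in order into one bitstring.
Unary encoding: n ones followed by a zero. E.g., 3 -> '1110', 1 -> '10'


Encode each number as n ones followed by a terminating 0:
  12 -> 1111111111110 (13 bits)
  11 -> 111111111110 (12 bits)
  5 -> 111110 (6 bits)
Total length = 13 + 12 + 6 = 31 bits.

Unary([12, 11, 5]) = 1111111111110111111111110111110 (31 bits)


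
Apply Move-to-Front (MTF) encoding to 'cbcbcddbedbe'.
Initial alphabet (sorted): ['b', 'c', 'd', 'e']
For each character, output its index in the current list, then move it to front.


MTF encoding:
'c': index 1 in ['b', 'c', 'd', 'e'] -> ['c', 'b', 'd', 'e']
'b': index 1 in ['c', 'b', 'd', 'e'] -> ['b', 'c', 'd', 'e']
'c': index 1 in ['b', 'c', 'd', 'e'] -> ['c', 'b', 'd', 'e']
'b': index 1 in ['c', 'b', 'd', 'e'] -> ['b', 'c', 'd', 'e']
'c': index 1 in ['b', 'c', 'd', 'e'] -> ['c', 'b', 'd', 'e']
'd': index 2 in ['c', 'b', 'd', 'e'] -> ['d', 'c', 'b', 'e']
'd': index 0 in ['d', 'c', 'b', 'e'] -> ['d', 'c', 'b', 'e']
'b': index 2 in ['d', 'c', 'b', 'e'] -> ['b', 'd', 'c', 'e']
'e': index 3 in ['b', 'd', 'c', 'e'] -> ['e', 'b', 'd', 'c']
'd': index 2 in ['e', 'b', 'd', 'c'] -> ['d', 'e', 'b', 'c']
'b': index 2 in ['d', 'e', 'b', 'c'] -> ['b', 'd', 'e', 'c']
'e': index 2 in ['b', 'd', 'e', 'c'] -> ['e', 'b', 'd', 'c']


Output: [1, 1, 1, 1, 1, 2, 0, 2, 3, 2, 2, 2]


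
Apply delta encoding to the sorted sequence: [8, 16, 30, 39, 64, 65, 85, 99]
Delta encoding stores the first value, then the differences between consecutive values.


First value: 8
Deltas:
  16 - 8 = 8
  30 - 16 = 14
  39 - 30 = 9
  64 - 39 = 25
  65 - 64 = 1
  85 - 65 = 20
  99 - 85 = 14


Delta encoded: [8, 8, 14, 9, 25, 1, 20, 14]


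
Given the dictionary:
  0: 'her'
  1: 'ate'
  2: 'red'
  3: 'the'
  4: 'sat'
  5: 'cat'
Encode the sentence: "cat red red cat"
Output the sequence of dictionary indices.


Look up each word in the dictionary:
  'cat' -> 5
  'red' -> 2
  'red' -> 2
  'cat' -> 5

Encoded: [5, 2, 2, 5]


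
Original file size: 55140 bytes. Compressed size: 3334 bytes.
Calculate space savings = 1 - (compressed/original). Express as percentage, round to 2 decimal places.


ratio = compressed/original = 3334/55140 = 0.060464
savings = 1 - ratio = 1 - 0.060464 = 0.939536
as a percentage: 0.939536 * 100 = 93.95%

Space savings = 1 - 3334/55140 = 93.95%


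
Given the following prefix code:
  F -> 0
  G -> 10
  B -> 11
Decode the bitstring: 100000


Decoding step by step:
Bits 10 -> G
Bits 0 -> F
Bits 0 -> F
Bits 0 -> F
Bits 0 -> F


Decoded message: GFFFF


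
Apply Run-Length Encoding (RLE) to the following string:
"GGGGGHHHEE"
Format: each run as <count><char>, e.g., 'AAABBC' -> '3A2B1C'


Scanning runs left to right:
  i=0: run of 'G' x 5 -> '5G'
  i=5: run of 'H' x 3 -> '3H'
  i=8: run of 'E' x 2 -> '2E'

RLE = 5G3H2E


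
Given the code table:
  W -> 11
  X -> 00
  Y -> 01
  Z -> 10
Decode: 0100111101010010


Decoding:
01 -> Y
00 -> X
11 -> W
11 -> W
01 -> Y
01 -> Y
00 -> X
10 -> Z


Result: YXWWYYXZ


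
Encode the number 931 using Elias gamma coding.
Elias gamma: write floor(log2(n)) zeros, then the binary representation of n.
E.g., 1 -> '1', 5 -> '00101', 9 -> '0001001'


num_bits = floor(log2(931)) + 1 = 10
leading_zeros = num_bits - 1 = 9
binary(931) = 1110100011

Elias gamma(931) = '000000000' + '1110100011' = 0000000001110100011 (19 bits)


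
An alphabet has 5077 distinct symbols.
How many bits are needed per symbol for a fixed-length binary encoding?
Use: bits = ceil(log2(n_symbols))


log2(5077) = 12.3098
Bracket: 2^12 = 4096 < 5077 <= 2^13 = 8192
So ceil(log2(5077)) = 13

bits = ceil(log2(5077)) = ceil(12.3098) = 13 bits


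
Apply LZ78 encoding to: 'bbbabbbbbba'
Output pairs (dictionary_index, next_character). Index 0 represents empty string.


LZ78 encoding steps:
Dictionary: {0: ''}
Step 1: w='' (idx 0), next='b' -> output (0, 'b'), add 'b' as idx 1
Step 2: w='b' (idx 1), next='b' -> output (1, 'b'), add 'bb' as idx 2
Step 3: w='' (idx 0), next='a' -> output (0, 'a'), add 'a' as idx 3
Step 4: w='bb' (idx 2), next='b' -> output (2, 'b'), add 'bbb' as idx 4
Step 5: w='bbb' (idx 4), next='a' -> output (4, 'a'), add 'bbba' as idx 5


Encoded: [(0, 'b'), (1, 'b'), (0, 'a'), (2, 'b'), (4, 'a')]


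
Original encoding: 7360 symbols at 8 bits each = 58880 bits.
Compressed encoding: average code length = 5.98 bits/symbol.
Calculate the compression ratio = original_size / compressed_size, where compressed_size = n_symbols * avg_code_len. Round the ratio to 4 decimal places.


original_size = n_symbols * orig_bits = 7360 * 8 = 58880 bits
compressed_size = n_symbols * avg_code_len = 7360 * 5.98 = 44012.8 bits
ratio = original_size / compressed_size = 58880 / 44012.8 = 1.3378

Compression ratio = 1.3378


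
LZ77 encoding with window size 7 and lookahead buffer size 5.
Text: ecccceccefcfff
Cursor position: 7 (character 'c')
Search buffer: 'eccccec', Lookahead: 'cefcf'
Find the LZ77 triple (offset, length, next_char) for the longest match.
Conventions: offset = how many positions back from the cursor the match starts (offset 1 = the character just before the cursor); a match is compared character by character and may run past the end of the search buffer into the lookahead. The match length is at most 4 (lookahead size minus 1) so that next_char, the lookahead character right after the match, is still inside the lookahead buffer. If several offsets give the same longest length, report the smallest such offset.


Try each offset into the search buffer:
  offset=1 (pos 6, char 'c'): match length 1
  offset=2 (pos 5, char 'e'): match length 0
  offset=3 (pos 4, char 'c'): match length 2
  offset=4 (pos 3, char 'c'): match length 1
  offset=5 (pos 2, char 'c'): match length 1
  offset=6 (pos 1, char 'c'): match length 1
  offset=7 (pos 0, char 'e'): match length 0
Longest match has length 2 at offset 3.
next_char = character at position 7 + 2 = 9 -> 'f'

Best match: offset=3, length=2 (matching 'ce' starting at position 4)
LZ77 triple: (3, 2, 'f')


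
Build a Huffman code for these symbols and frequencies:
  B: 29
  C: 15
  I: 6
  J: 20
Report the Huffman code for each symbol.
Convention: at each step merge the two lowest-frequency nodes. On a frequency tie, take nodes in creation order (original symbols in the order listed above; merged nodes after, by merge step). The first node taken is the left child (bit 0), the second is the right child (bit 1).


Huffman tree construction:
Step 1: Merge I(6) + C(15) = 21
Step 2: Merge J(20) + (I+C)(21) = 41
Step 3: Merge B(29) + (J+(I+C))(41) = 70
Read each symbol's code off the tree from the root (left child = 0, right child = 1).

Codes:
  B: 0 (length 1)
  C: 111 (length 3)
  I: 110 (length 3)
  J: 10 (length 2)
Average code length: 132/70 = 1.8857 bits/symbol


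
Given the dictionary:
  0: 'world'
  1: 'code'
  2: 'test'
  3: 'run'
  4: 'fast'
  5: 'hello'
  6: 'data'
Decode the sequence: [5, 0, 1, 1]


Look up each index in the dictionary:
  5 -> 'hello'
  0 -> 'world'
  1 -> 'code'
  1 -> 'code'

Decoded: "hello world code code"


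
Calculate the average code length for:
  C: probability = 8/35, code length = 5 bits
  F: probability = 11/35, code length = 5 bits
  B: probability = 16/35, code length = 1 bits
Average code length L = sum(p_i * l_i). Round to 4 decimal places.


Weighted contributions p_i * l_i:
  C: (8/35) * 5 = 40/35
  F: (11/35) * 5 = 55/35
  B: (16/35) * 1 = 16/35
Sum = (40 + 55 + 16)/35 = 111/35

L = 111/35 = 3.1714 bits/symbol


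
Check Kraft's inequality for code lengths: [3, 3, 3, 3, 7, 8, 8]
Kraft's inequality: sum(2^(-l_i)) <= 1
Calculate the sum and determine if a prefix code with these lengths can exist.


Sum = 2^(-3) + 2^(-3) + 2^(-3) + 2^(-3) + 2^(-7) + 2^(-8) + 2^(-8)
    = 0.125 + 0.125 + 0.125 + 0.125 + 0.0078125 + 0.00390625 + 0.00390625
    = 132/256 = 0.515625
Since 0.515625 <= 1, Kraft's inequality IS satisfied.
A prefix code with these lengths CAN exist.

Kraft sum = 0.515625. Satisfied.


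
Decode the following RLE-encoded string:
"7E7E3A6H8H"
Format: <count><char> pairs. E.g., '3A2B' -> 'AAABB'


Expanding each <count><char> pair:
  7E -> 'EEEEEEE'
  7E -> 'EEEEEEE'
  3A -> 'AAA'
  6H -> 'HHHHHH'
  8H -> 'HHHHHHHH'

Decoded = EEEEEEEEEEEEEEAAAHHHHHHHHHHHHHH


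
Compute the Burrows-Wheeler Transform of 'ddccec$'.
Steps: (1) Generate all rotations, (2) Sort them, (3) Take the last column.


Rotations (sorted):
  0: $ddccec -> last char: c
  1: c$ddcce -> last char: e
  2: ccec$dd -> last char: d
  3: cec$ddc -> last char: c
  4: dccec$d -> last char: d
  5: ddccec$ -> last char: $
  6: ec$ddcc -> last char: c


BWT = cedcd$c


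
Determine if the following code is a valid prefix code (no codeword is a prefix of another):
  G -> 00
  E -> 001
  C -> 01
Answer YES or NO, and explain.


Checking each pair (does one codeword prefix another?):
  G='00' vs E='001': prefix -- VIOLATION

NO -- this is NOT a valid prefix code. G (00) is a prefix of E (001).


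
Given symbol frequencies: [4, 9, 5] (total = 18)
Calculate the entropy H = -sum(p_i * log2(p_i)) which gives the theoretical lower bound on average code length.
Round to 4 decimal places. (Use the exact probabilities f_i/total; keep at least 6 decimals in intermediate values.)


Per-symbol terms -p_i * log2(p_i) with p_i = f_i/18:
  p = 4/18 = 0.222222: log2(p) = -2.169925, -p*log2(p) = 0.482206
  p = 9/18 = 0.500000: log2(p) = -1.000000, -p*log2(p) = 0.500000
  p = 5/18 = 0.277778: log2(p) = -1.847997, -p*log2(p) = 0.513332
H = 0.482206 + 0.500000 + 0.513332 = 1.495538

H = 1.4955 bits/symbol


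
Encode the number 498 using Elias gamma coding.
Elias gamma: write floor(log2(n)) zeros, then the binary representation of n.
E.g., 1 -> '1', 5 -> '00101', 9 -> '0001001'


num_bits = floor(log2(498)) + 1 = 9
leading_zeros = num_bits - 1 = 8
binary(498) = 111110010

Elias gamma(498) = '00000000' + '111110010' = 00000000111110010 (17 bits)


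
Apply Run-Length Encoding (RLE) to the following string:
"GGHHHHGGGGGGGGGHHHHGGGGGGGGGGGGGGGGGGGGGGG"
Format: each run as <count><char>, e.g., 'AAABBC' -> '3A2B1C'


Scanning runs left to right:
  i=0: run of 'G' x 2 -> '2G'
  i=2: run of 'H' x 4 -> '4H'
  i=6: run of 'G' x 9 -> '9G'
  i=15: run of 'H' x 4 -> '4H'
  i=19: run of 'G' x 23 -> '23G'

RLE = 2G4H9G4H23G


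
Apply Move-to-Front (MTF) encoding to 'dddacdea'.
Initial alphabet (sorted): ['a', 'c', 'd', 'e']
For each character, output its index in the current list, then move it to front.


MTF encoding:
'd': index 2 in ['a', 'c', 'd', 'e'] -> ['d', 'a', 'c', 'e']
'd': index 0 in ['d', 'a', 'c', 'e'] -> ['d', 'a', 'c', 'e']
'd': index 0 in ['d', 'a', 'c', 'e'] -> ['d', 'a', 'c', 'e']
'a': index 1 in ['d', 'a', 'c', 'e'] -> ['a', 'd', 'c', 'e']
'c': index 2 in ['a', 'd', 'c', 'e'] -> ['c', 'a', 'd', 'e']
'd': index 2 in ['c', 'a', 'd', 'e'] -> ['d', 'c', 'a', 'e']
'e': index 3 in ['d', 'c', 'a', 'e'] -> ['e', 'd', 'c', 'a']
'a': index 3 in ['e', 'd', 'c', 'a'] -> ['a', 'e', 'd', 'c']


Output: [2, 0, 0, 1, 2, 2, 3, 3]


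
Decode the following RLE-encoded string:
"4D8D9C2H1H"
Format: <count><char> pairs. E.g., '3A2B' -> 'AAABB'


Expanding each <count><char> pair:
  4D -> 'DDDD'
  8D -> 'DDDDDDDD'
  9C -> 'CCCCCCCCC'
  2H -> 'HH'
  1H -> 'H'

Decoded = DDDDDDDDDDDDCCCCCCCCCHHH


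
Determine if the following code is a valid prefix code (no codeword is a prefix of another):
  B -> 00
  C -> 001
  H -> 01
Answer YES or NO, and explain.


Checking each pair (does one codeword prefix another?):
  B='00' vs C='001': prefix -- VIOLATION

NO -- this is NOT a valid prefix code. B (00) is a prefix of C (001).


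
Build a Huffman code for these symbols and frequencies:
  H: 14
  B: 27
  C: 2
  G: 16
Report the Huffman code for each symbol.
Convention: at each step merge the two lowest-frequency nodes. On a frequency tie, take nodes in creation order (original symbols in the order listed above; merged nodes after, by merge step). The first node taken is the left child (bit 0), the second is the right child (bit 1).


Huffman tree construction:
Step 1: Merge C(2) + H(14) = 16
Step 2: Merge G(16) + (C+H)(16) = 32
Step 3: Merge B(27) + (G+(C+H))(32) = 59
Read each symbol's code off the tree from the root (left child = 0, right child = 1).

Codes:
  H: 111 (length 3)
  B: 0 (length 1)
  C: 110 (length 3)
  G: 10 (length 2)
Average code length: 107/59 = 1.8136 bits/symbol


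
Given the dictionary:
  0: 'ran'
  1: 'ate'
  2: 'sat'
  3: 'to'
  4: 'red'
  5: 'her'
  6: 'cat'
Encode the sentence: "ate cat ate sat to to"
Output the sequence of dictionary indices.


Look up each word in the dictionary:
  'ate' -> 1
  'cat' -> 6
  'ate' -> 1
  'sat' -> 2
  'to' -> 3
  'to' -> 3

Encoded: [1, 6, 1, 2, 3, 3]


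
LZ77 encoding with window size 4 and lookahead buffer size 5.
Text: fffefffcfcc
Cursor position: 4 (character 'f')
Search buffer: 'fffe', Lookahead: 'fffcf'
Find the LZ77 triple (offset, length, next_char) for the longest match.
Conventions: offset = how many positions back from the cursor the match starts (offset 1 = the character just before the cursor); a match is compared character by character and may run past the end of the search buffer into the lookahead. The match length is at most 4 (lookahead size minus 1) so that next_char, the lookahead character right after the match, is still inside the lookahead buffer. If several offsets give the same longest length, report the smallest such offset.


Try each offset into the search buffer:
  offset=1 (pos 3, char 'e'): match length 0
  offset=2 (pos 2, char 'f'): match length 1
  offset=3 (pos 1, char 'f'): match length 2
  offset=4 (pos 0, char 'f'): match length 3
Longest match has length 3 at offset 4.
next_char = character at position 4 + 3 = 7 -> 'c'

Best match: offset=4, length=3 (matching 'fff' starting at position 0)
LZ77 triple: (4, 3, 'c')


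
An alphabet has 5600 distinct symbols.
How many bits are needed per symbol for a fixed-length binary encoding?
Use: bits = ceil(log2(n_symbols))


log2(5600) = 12.4512
Bracket: 2^12 = 4096 < 5600 <= 2^13 = 8192
So ceil(log2(5600)) = 13

bits = ceil(log2(5600)) = ceil(12.4512) = 13 bits


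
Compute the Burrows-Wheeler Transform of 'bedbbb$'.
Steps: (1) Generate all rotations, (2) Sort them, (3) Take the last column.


Rotations (sorted):
  0: $bedbbb -> last char: b
  1: b$bedbb -> last char: b
  2: bb$bedb -> last char: b
  3: bbb$bed -> last char: d
  4: bedbbb$ -> last char: $
  5: dbbb$be -> last char: e
  6: edbbb$b -> last char: b


BWT = bbbd$eb


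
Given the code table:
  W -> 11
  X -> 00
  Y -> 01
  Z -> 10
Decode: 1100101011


Decoding:
11 -> W
00 -> X
10 -> Z
10 -> Z
11 -> W


Result: WXZZW


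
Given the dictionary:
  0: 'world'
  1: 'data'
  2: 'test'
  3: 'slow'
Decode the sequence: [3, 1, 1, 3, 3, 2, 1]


Look up each index in the dictionary:
  3 -> 'slow'
  1 -> 'data'
  1 -> 'data'
  3 -> 'slow'
  3 -> 'slow'
  2 -> 'test'
  1 -> 'data'

Decoded: "slow data data slow slow test data"


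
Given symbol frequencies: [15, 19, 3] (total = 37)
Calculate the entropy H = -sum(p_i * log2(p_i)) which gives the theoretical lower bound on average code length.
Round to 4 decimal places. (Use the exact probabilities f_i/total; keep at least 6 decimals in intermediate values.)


Per-symbol terms -p_i * log2(p_i) with p_i = f_i/37:
  p = 15/37 = 0.405405: log2(p) = -1.302563, -p*log2(p) = 0.528066
  p = 19/37 = 0.513514: log2(p) = -0.961526, -p*log2(p) = 0.493757
  p = 3/37 = 0.081081: log2(p) = -3.624491, -p*log2(p) = 0.293878
H = 0.528066 + 0.493757 + 0.293878 = 1.315701

H = 1.3157 bits/symbol


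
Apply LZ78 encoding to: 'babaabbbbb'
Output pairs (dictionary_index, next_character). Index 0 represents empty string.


LZ78 encoding steps:
Dictionary: {0: ''}
Step 1: w='' (idx 0), next='b' -> output (0, 'b'), add 'b' as idx 1
Step 2: w='' (idx 0), next='a' -> output (0, 'a'), add 'a' as idx 2
Step 3: w='b' (idx 1), next='a' -> output (1, 'a'), add 'ba' as idx 3
Step 4: w='a' (idx 2), next='b' -> output (2, 'b'), add 'ab' as idx 4
Step 5: w='b' (idx 1), next='b' -> output (1, 'b'), add 'bb' as idx 5
Step 6: w='bb' (idx 5), end of input -> output (5, '')


Encoded: [(0, 'b'), (0, 'a'), (1, 'a'), (2, 'b'), (1, 'b'), (5, '')]


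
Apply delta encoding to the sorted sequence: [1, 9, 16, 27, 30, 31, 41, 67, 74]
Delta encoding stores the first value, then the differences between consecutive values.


First value: 1
Deltas:
  9 - 1 = 8
  16 - 9 = 7
  27 - 16 = 11
  30 - 27 = 3
  31 - 30 = 1
  41 - 31 = 10
  67 - 41 = 26
  74 - 67 = 7


Delta encoded: [1, 8, 7, 11, 3, 1, 10, 26, 7]


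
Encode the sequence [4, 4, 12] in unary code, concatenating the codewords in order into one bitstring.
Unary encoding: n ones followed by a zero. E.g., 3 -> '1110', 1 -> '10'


Encode each number as n ones followed by a terminating 0:
  4 -> 11110 (5 bits)
  4 -> 11110 (5 bits)
  12 -> 1111111111110 (13 bits)
Total length = 5 + 5 + 13 = 23 bits.

Unary([4, 4, 12]) = 11110111101111111111110 (23 bits)


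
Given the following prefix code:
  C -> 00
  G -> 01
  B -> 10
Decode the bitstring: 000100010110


Decoding step by step:
Bits 00 -> C
Bits 01 -> G
Bits 00 -> C
Bits 01 -> G
Bits 01 -> G
Bits 10 -> B


Decoded message: CGCGGB


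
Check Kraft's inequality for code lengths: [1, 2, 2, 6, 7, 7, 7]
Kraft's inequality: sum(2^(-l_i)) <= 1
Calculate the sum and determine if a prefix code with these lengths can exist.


Sum = 2^(-1) + 2^(-2) + 2^(-2) + 2^(-6) + 2^(-7) + 2^(-7) + 2^(-7)
    = 0.5 + 0.25 + 0.25 + 0.015625 + 0.0078125 + 0.0078125 + 0.0078125
    = 133/128 = 1.0390625
Since 1.0390625 > 1, Kraft's inequality is NOT satisfied.
A prefix code with these lengths CANNOT exist.

Kraft sum = 1.0390625. Not satisfied.


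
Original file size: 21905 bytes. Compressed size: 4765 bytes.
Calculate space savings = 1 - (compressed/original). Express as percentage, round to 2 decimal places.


ratio = compressed/original = 4765/21905 = 0.21753
savings = 1 - ratio = 1 - 0.21753 = 0.78247
as a percentage: 0.78247 * 100 = 78.25%

Space savings = 1 - 4765/21905 = 78.25%


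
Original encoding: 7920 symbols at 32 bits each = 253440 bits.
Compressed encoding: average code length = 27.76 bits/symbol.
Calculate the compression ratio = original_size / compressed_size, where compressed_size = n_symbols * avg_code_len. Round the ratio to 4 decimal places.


original_size = n_symbols * orig_bits = 7920 * 32 = 253440 bits
compressed_size = n_symbols * avg_code_len = 7920 * 27.76 = 219859.2 bits
ratio = original_size / compressed_size = 253440 / 219859.2 = 1.1527

Compression ratio = 1.1527


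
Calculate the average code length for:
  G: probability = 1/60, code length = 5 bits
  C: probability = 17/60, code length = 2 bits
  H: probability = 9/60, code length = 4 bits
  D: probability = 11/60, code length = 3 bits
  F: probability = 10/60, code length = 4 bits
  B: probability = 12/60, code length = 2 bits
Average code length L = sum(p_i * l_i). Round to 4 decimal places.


Weighted contributions p_i * l_i:
  G: (1/60) * 5 = 5/60
  C: (17/60) * 2 = 34/60
  H: (9/60) * 4 = 36/60
  D: (11/60) * 3 = 33/60
  F: (10/60) * 4 = 40/60
  B: (12/60) * 2 = 24/60
Sum = (5 + 34 + 36 + 33 + 40 + 24)/60 = 172/60

L = 172/60 = 2.8667 bits/symbol


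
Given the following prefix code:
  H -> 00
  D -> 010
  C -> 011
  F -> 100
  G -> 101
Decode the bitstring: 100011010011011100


Decoding step by step:
Bits 100 -> F
Bits 011 -> C
Bits 010 -> D
Bits 011 -> C
Bits 011 -> C
Bits 100 -> F


Decoded message: FCDCCF


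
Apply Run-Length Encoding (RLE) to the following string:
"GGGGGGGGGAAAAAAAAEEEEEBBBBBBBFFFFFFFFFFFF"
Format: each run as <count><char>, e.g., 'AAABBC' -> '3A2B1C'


Scanning runs left to right:
  i=0: run of 'G' x 9 -> '9G'
  i=9: run of 'A' x 8 -> '8A'
  i=17: run of 'E' x 5 -> '5E'
  i=22: run of 'B' x 7 -> '7B'
  i=29: run of 'F' x 12 -> '12F'

RLE = 9G8A5E7B12F


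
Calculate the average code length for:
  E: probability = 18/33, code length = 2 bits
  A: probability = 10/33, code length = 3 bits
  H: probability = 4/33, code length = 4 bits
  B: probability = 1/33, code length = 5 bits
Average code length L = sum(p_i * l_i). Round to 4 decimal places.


Weighted contributions p_i * l_i:
  E: (18/33) * 2 = 36/33
  A: (10/33) * 3 = 30/33
  H: (4/33) * 4 = 16/33
  B: (1/33) * 5 = 5/33
Sum = (36 + 30 + 16 + 5)/33 = 87/33

L = 87/33 = 2.6364 bits/symbol


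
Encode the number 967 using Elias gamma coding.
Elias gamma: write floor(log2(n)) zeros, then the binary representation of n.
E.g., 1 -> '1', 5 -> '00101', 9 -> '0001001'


num_bits = floor(log2(967)) + 1 = 10
leading_zeros = num_bits - 1 = 9
binary(967) = 1111000111

Elias gamma(967) = '000000000' + '1111000111' = 0000000001111000111 (19 bits)


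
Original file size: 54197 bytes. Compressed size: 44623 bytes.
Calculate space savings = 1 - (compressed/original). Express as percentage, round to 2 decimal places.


ratio = compressed/original = 44623/54197 = 0.823348
savings = 1 - ratio = 1 - 0.823348 = 0.176652
as a percentage: 0.176652 * 100 = 17.67%

Space savings = 1 - 44623/54197 = 17.67%


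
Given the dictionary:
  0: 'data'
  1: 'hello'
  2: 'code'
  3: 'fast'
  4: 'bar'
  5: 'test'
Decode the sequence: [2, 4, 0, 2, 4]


Look up each index in the dictionary:
  2 -> 'code'
  4 -> 'bar'
  0 -> 'data'
  2 -> 'code'
  4 -> 'bar'

Decoded: "code bar data code bar"


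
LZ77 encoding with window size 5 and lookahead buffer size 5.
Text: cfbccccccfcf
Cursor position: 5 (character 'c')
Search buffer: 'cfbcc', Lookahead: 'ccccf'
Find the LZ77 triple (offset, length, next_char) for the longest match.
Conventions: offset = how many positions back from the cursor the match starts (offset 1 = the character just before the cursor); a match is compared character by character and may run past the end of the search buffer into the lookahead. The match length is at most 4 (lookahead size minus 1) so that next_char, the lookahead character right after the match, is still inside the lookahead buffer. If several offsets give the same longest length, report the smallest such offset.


Try each offset into the search buffer:
  offset=1 (pos 4, char 'c'): match length 4
  offset=2 (pos 3, char 'c'): match length 4
  offset=3 (pos 2, char 'b'): match length 0
  offset=4 (pos 1, char 'f'): match length 0
  offset=5 (pos 0, char 'c'): match length 1
Longest match has length 4, found at offsets 1, 2; take the smallest, offset 1.
next_char = character at position 5 + 4 = 9 -> 'f'

Best match: offset=1, length=4 (matching 'cccc' starting at position 4)
LZ77 triple: (1, 4, 'f')


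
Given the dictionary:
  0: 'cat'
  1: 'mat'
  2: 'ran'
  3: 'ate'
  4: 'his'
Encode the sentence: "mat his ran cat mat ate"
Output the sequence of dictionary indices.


Look up each word in the dictionary:
  'mat' -> 1
  'his' -> 4
  'ran' -> 2
  'cat' -> 0
  'mat' -> 1
  'ate' -> 3

Encoded: [1, 4, 2, 0, 1, 3]


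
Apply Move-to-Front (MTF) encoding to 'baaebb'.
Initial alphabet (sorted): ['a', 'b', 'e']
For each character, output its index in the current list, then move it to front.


MTF encoding:
'b': index 1 in ['a', 'b', 'e'] -> ['b', 'a', 'e']
'a': index 1 in ['b', 'a', 'e'] -> ['a', 'b', 'e']
'a': index 0 in ['a', 'b', 'e'] -> ['a', 'b', 'e']
'e': index 2 in ['a', 'b', 'e'] -> ['e', 'a', 'b']
'b': index 2 in ['e', 'a', 'b'] -> ['b', 'e', 'a']
'b': index 0 in ['b', 'e', 'a'] -> ['b', 'e', 'a']


Output: [1, 1, 0, 2, 2, 0]


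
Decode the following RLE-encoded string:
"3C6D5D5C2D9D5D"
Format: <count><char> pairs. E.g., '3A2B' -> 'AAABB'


Expanding each <count><char> pair:
  3C -> 'CCC'
  6D -> 'DDDDDD'
  5D -> 'DDDDD'
  5C -> 'CCCCC'
  2D -> 'DD'
  9D -> 'DDDDDDDDD'
  5D -> 'DDDDD'

Decoded = CCCDDDDDDDDDDDCCCCCDDDDDDDDDDDDDDDD


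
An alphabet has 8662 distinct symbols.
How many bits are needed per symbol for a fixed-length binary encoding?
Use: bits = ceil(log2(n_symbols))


log2(8662) = 13.0805
Bracket: 2^13 = 8192 < 8662 <= 2^14 = 16384
So ceil(log2(8662)) = 14

bits = ceil(log2(8662)) = ceil(13.0805) = 14 bits


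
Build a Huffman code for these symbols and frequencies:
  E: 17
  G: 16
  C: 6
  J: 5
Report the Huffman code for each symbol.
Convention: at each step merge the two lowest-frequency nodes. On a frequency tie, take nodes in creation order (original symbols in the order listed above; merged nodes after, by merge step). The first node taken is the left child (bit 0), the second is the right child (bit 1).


Huffman tree construction:
Step 1: Merge J(5) + C(6) = 11
Step 2: Merge (J+C)(11) + G(16) = 27
Step 3: Merge E(17) + ((J+C)+G)(27) = 44
Read each symbol's code off the tree from the root (left child = 0, right child = 1).

Codes:
  E: 0 (length 1)
  G: 11 (length 2)
  C: 101 (length 3)
  J: 100 (length 3)
Average code length: 82/44 = 1.8636 bits/symbol


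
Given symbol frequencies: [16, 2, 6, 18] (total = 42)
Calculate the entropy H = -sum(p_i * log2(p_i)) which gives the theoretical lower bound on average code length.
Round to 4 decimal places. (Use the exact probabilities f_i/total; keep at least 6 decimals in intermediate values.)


Per-symbol terms -p_i * log2(p_i) with p_i = f_i/42:
  p = 16/42 = 0.380952: log2(p) = -1.392317, -p*log2(p) = 0.530407
  p = 2/42 = 0.047619: log2(p) = -4.392317, -p*log2(p) = 0.209158
  p = 6/42 = 0.142857: log2(p) = -2.807355, -p*log2(p) = 0.401051
  p = 18/42 = 0.428571: log2(p) = -1.222392, -p*log2(p) = 0.523882
H = 0.530407 + 0.209158 + 0.401051 + 0.523882 = 1.664498

H = 1.6645 bits/symbol


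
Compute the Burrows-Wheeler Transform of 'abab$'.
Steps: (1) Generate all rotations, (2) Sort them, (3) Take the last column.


Rotations (sorted):
  0: $abab -> last char: b
  1: ab$ab -> last char: b
  2: abab$ -> last char: $
  3: b$aba -> last char: a
  4: bab$a -> last char: a


BWT = bb$aa


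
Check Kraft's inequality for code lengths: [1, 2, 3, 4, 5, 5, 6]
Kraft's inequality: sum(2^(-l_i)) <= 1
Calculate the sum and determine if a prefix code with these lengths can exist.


Sum = 2^(-1) + 2^(-2) + 2^(-3) + 2^(-4) + 2^(-5) + 2^(-5) + 2^(-6)
    = 0.5 + 0.25 + 0.125 + 0.0625 + 0.03125 + 0.03125 + 0.015625
    = 65/64 = 1.015625
Since 1.015625 > 1, Kraft's inequality is NOT satisfied.
A prefix code with these lengths CANNOT exist.

Kraft sum = 1.015625. Not satisfied.


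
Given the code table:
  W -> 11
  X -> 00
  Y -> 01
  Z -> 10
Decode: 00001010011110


Decoding:
00 -> X
00 -> X
10 -> Z
10 -> Z
01 -> Y
11 -> W
10 -> Z


Result: XXZZYWZ


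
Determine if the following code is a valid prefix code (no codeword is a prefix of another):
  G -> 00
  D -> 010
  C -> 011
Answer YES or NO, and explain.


Checking each pair (does one codeword prefix another?):
  G='00' vs D='010': no prefix
  G='00' vs C='011': no prefix
  D='010' vs G='00': no prefix
  D='010' vs C='011': no prefix
  C='011' vs G='00': no prefix
  C='011' vs D='010': no prefix
No violation found over all pairs.

YES -- this is a valid prefix code. No codeword is a prefix of any other codeword.


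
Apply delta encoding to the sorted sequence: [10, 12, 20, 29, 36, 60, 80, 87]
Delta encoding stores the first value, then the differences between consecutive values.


First value: 10
Deltas:
  12 - 10 = 2
  20 - 12 = 8
  29 - 20 = 9
  36 - 29 = 7
  60 - 36 = 24
  80 - 60 = 20
  87 - 80 = 7


Delta encoded: [10, 2, 8, 9, 7, 24, 20, 7]


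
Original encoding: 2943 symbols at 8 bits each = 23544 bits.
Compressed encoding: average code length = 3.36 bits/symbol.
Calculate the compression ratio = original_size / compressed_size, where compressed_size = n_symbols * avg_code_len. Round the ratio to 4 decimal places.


original_size = n_symbols * orig_bits = 2943 * 8 = 23544 bits
compressed_size = n_symbols * avg_code_len = 2943 * 3.36 = 9888.48 bits
ratio = original_size / compressed_size = 23544 / 9888.48 = 2.381

Compression ratio = 2.381


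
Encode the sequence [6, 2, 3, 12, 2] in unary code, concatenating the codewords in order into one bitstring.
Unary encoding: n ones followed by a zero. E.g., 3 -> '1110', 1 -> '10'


Encode each number as n ones followed by a terminating 0:
  6 -> 1111110 (7 bits)
  2 -> 110 (3 bits)
  3 -> 1110 (4 bits)
  12 -> 1111111111110 (13 bits)
  2 -> 110 (3 bits)
Total length = 7 + 3 + 4 + 13 + 3 = 30 bits.

Unary([6, 2, 3, 12, 2]) = 111111011011101111111111110110 (30 bits)


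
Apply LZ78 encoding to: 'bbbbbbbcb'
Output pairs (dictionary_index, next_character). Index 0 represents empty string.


LZ78 encoding steps:
Dictionary: {0: ''}
Step 1: w='' (idx 0), next='b' -> output (0, 'b'), add 'b' as idx 1
Step 2: w='b' (idx 1), next='b' -> output (1, 'b'), add 'bb' as idx 2
Step 3: w='bb' (idx 2), next='b' -> output (2, 'b'), add 'bbb' as idx 3
Step 4: w='b' (idx 1), next='c' -> output (1, 'c'), add 'bc' as idx 4
Step 5: w='b' (idx 1), end of input -> output (1, '')


Encoded: [(0, 'b'), (1, 'b'), (2, 'b'), (1, 'c'), (1, '')]


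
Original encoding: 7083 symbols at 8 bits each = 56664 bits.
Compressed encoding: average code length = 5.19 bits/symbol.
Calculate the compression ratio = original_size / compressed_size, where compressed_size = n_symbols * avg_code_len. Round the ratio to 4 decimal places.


original_size = n_symbols * orig_bits = 7083 * 8 = 56664 bits
compressed_size = n_symbols * avg_code_len = 7083 * 5.19 = 36760.77 bits
ratio = original_size / compressed_size = 56664 / 36760.77 = 1.5414

Compression ratio = 1.5414


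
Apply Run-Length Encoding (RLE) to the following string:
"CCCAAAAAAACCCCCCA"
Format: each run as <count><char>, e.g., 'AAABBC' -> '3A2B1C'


Scanning runs left to right:
  i=0: run of 'C' x 3 -> '3C'
  i=3: run of 'A' x 7 -> '7A'
  i=10: run of 'C' x 6 -> '6C'
  i=16: run of 'A' x 1 -> '1A'

RLE = 3C7A6C1A


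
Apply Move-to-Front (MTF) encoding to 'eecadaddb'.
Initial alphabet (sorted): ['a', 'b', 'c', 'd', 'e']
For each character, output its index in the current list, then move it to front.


MTF encoding:
'e': index 4 in ['a', 'b', 'c', 'd', 'e'] -> ['e', 'a', 'b', 'c', 'd']
'e': index 0 in ['e', 'a', 'b', 'c', 'd'] -> ['e', 'a', 'b', 'c', 'd']
'c': index 3 in ['e', 'a', 'b', 'c', 'd'] -> ['c', 'e', 'a', 'b', 'd']
'a': index 2 in ['c', 'e', 'a', 'b', 'd'] -> ['a', 'c', 'e', 'b', 'd']
'd': index 4 in ['a', 'c', 'e', 'b', 'd'] -> ['d', 'a', 'c', 'e', 'b']
'a': index 1 in ['d', 'a', 'c', 'e', 'b'] -> ['a', 'd', 'c', 'e', 'b']
'd': index 1 in ['a', 'd', 'c', 'e', 'b'] -> ['d', 'a', 'c', 'e', 'b']
'd': index 0 in ['d', 'a', 'c', 'e', 'b'] -> ['d', 'a', 'c', 'e', 'b']
'b': index 4 in ['d', 'a', 'c', 'e', 'b'] -> ['b', 'd', 'a', 'c', 'e']


Output: [4, 0, 3, 2, 4, 1, 1, 0, 4]


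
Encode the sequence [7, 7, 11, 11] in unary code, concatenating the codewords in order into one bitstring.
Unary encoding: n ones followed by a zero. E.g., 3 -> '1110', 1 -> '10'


Encode each number as n ones followed by a terminating 0:
  7 -> 11111110 (8 bits)
  7 -> 11111110 (8 bits)
  11 -> 111111111110 (12 bits)
  11 -> 111111111110 (12 bits)
Total length = 8 + 8 + 12 + 12 = 40 bits.

Unary([7, 7, 11, 11]) = 1111111011111110111111111110111111111110 (40 bits)


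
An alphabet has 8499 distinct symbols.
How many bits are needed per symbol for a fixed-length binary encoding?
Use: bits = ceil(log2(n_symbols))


log2(8499) = 13.0531
Bracket: 2^13 = 8192 < 8499 <= 2^14 = 16384
So ceil(log2(8499)) = 14

bits = ceil(log2(8499)) = ceil(13.0531) = 14 bits


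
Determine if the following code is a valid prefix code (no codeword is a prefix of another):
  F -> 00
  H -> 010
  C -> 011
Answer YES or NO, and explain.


Checking each pair (does one codeword prefix another?):
  F='00' vs H='010': no prefix
  F='00' vs C='011': no prefix
  H='010' vs F='00': no prefix
  H='010' vs C='011': no prefix
  C='011' vs F='00': no prefix
  C='011' vs H='010': no prefix
No violation found over all pairs.

YES -- this is a valid prefix code. No codeword is a prefix of any other codeword.


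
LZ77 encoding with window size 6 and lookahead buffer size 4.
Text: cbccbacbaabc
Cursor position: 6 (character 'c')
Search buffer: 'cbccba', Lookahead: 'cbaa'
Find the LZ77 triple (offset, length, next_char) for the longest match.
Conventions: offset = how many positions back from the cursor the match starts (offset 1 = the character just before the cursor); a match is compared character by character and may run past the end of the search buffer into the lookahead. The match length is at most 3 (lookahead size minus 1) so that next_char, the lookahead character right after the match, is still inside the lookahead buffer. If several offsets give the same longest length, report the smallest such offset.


Try each offset into the search buffer:
  offset=1 (pos 5, char 'a'): match length 0
  offset=2 (pos 4, char 'b'): match length 0
  offset=3 (pos 3, char 'c'): match length 3
  offset=4 (pos 2, char 'c'): match length 1
  offset=5 (pos 1, char 'b'): match length 0
  offset=6 (pos 0, char 'c'): match length 2
Longest match has length 3 at offset 3.
next_char = character at position 6 + 3 = 9 -> 'a'

Best match: offset=3, length=3 (matching 'cba' starting at position 3)
LZ77 triple: (3, 3, 'a')


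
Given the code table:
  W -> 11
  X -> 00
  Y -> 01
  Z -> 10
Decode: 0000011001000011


Decoding:
00 -> X
00 -> X
01 -> Y
10 -> Z
01 -> Y
00 -> X
00 -> X
11 -> W


Result: XXYZYXXW


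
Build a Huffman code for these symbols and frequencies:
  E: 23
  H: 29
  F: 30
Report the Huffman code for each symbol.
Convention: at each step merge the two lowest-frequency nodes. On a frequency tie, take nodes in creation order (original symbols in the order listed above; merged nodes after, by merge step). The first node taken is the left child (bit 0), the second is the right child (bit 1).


Huffman tree construction:
Step 1: Merge E(23) + H(29) = 52
Step 2: Merge F(30) + (E+H)(52) = 82
Read each symbol's code off the tree from the root (left child = 0, right child = 1).

Codes:
  E: 10 (length 2)
  H: 11 (length 2)
  F: 0 (length 1)
Average code length: 134/82 = 1.6341 bits/symbol
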